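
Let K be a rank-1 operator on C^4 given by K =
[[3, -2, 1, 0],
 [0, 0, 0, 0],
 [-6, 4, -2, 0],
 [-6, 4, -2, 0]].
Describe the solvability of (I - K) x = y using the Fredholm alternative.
(I - K) is singular (det(I - K) = 0, i.e. 1 ∈ sigma(K)). (I - K) x = y is solvable iff y ⊥ ker((I - K)^*) = span{(3, -2, 1, 0)}, i.e. iff 3y_1 - 2y_2 + y_3 = 0. When solvable, the solutions are x = y + c·(1, 0, -2, -2), c arbitrary (ker(I - K) = span{(1, 0, -2, -2)}, dimension 1).

K has rank 1, so it is an outer product K = u v^T: every row of K is a multiple of one row vector. Reading off the entries, u = (1, 0, -2, -2) and v = (3, -2, 1, 0) (row i of K equals u_i·v^T). A rank-one matrix u v^T satisfies K u = u (v·u) and kills the (3)-dimensional subspace v^⊥, so its characteristic polynomial is lambda^3 (lambda - v·u) with v·u = tr K = 1. Hence the eigenvalues of I - K are 1 (multiplicity 3) and 1 - (1) = 0, so det(I - K) = 0. (Direct check: I - K =
[[-2, 2, -1, 0],
 [0, 1, 0, 0],
 [6, -4, 3, 0],
 [6, -4, 2, 1]]
has determinant 0.) So 1 is an eigenvalue of K and (I - K) is not invertible. The finite-dimensional Fredholm alternative says: either (I - K) is invertible, or ker(I - K) ≠ {0} and then range(I - K) = ker((I - K)^*)^⊥, with dim ker(I - K) = dim ker((I - K)^*). We are in the second case, so we need both kernels. Kernel of I - K: (I - K) u = u - u (v·u) = u - u = 0, so ker(I - K) = span{u} = span{(1, 0, -2, -2)} (it is exactly 1-dimensional because rank(I - K) = 3). Kernel of the adjoint: K is real, so (I - K)^* = I - K^T = I - v u^T, and (I - v u^T) v = v - v (u·v) = 0; hence ker((I - K)^*) = span{v} = span{(3, -2, 1, 0)}. Therefore (I - K) x = y is solvable iff <y, v> = 0, i.e. iff 3y_1 - 2y_2 + y_3 = 0. When this holds, K y = u (v·y) = 0, so (I - K) y = y and x = y is a particular solution; the full solution set is the line x = y + c·u = y + c·(1, 0, -2, -2), c ∈ C.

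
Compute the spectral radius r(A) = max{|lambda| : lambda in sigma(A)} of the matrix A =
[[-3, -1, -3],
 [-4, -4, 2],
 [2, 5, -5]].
r(A) ≈ 6.7151

The eigenvalues of A are the roots of its characteristic polynomial. With M = A (coefficients from the trace, the sum of principal 2x2 minors, and det A):
  p(λ) = det(λ I - M) = λ^3 + 12λ^2 + 39λ - 22.
No integer candidate from the rational root theorem (±divisors of 22) is a root, so the roots are irrational. The cubic discriminant is Δ = -64584 < 0, so there is one real root and a complex-conjugate pair. p(0) = -22 and p(1) = 30 have opposite signs, so a root lies in (0, 1); Newton's method refines it to λ ≈ 0.4879. Dividing out (λ - (0.4879)) leaves approximately λ^2 + 12.4879λ + 45.0926. For λ^2 + 12.4879λ + 45.0926 the discriminant is -24.4233. It is negative, so the remaining roots are the complex-conjugate pair λ ≈ -6.2439 ± 2.471i. Their product equals the constant term, so |λ|^2 ≈ 45.0926 and |λ| ≈ 6.7151.
Thus the eigenvalues (to 4 decimals) are 0.4879 (modulus 0.4879); -6.2439 ± 2.471i (modulus 6.7151). The spectral radius is the largest modulus: r(A) ≈ 6.7151. (Cross-check: r(A) ≤ ||A||_2 ≈ 9.176; equality holds whenever A is normal, though it can also hold for some non-normal A.)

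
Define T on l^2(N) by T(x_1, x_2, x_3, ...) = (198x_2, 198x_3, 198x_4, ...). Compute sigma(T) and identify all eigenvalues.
sigma(T) = closed disk {z in C : |z| ≤ 198}; sigma_p(T) = open disk {z in C : |z| < 198}

Note T = 198·V where V is the unit left shift (V x)_k = x_{k+1}; so sigma(T) = 198·sigma(V) and ||T|| = 198||V||. ||T x||^2 = 39204sum_{k≥2} |x_k|^2 ≤ 39204||x||^2, with equality on {x : x_1 = 0}, so ||T|| = 198. For any lambda with |lambda| < 198, set r = lambda/198 (|r| < 1); the vector x = (1, r, r^2, ...) is in l^2 and satisfies T x = 198(r, r^2, ...) = lambda x, so lambda is an eigenvalue. On the boundary |lambda| = 198 the geometric series diverges, so no l^2 eigenvector exists, but these lambda lie in the approximate point spectrum. Hence sigma(T) is the closed disk of radius 198 and sigma_p(T) is the open disk.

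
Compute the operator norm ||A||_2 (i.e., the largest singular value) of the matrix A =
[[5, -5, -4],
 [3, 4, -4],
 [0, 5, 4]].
||A||_2 ≈ 9.855 (= sqrt(largest eigenvalue of A^T A))

||A||_2 = sigma_max(A) = sqrt(lambda_max(A^T A)). Form the symmetric matrix M = A^T A =
[[34, -13, -32],
 [-13, 66, 24],
 [-32, 24, 48]].
Its characteristic polynomial (trace, sum of principal 2x2 minors, determinant of M give the coefficients) is
  p(λ) = det(λ I - M) = λ^3 - 148λ^2 + 5275λ - 32400.
No integer candidate from the rational root theorem (±divisors of 32400) is a root, so the roots are irrational. The cubic discriminant is Δ = 29196279300 > 0, so there are three distinct real roots. p(7) = -2384 and p(8) = 840 have opposite signs, so a root lies in (7, 8); Newton's method refines it to λ ≈ 7.7318. p(43) = 280 and p(44) = -1644 have opposite signs, so a root lies in (43, 44); Newton's method refines it to λ ≈ 43.1467. p(97) = -584 and p(98) = 4350 have opposite signs, so a root lies in (97, 98); Newton's method refines it to λ ≈ 97.1215. Check (Vieta): the three roots sum to 148, matching tr M = 148.
So the eigenvalues of A^T A are ≈ 7.7318, 43.1467, 97.1215 (all ≥ 0, as they must be for A^T A). The largest is λ_max ≈ 97.1215, hence ||A||_2 = sqrt(λ_max) ≈ 9.855.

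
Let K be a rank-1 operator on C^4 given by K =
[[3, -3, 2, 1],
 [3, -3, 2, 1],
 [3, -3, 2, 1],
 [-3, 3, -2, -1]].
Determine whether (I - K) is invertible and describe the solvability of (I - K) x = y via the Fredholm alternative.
(I - K) is singular (det(I - K) = 0, i.e. 1 ∈ sigma(K)). (I - K) x = y is solvable iff y ⊥ ker((I - K)^*) = span{(3, -3, 2, 1)}, i.e. iff 3y_1 - 3y_2 + 2y_3 + y_4 = 0. When solvable, the solutions are x = y + c·(1, 1, 1, -1), c arbitrary (ker(I - K) = span{(1, 1, 1, -1)}, dimension 1).

K has rank 1, so it is an outer product K = u v^T: every row of K is a multiple of one row vector. Reading off the entries, u = (1, 1, 1, -1) and v = (3, -3, 2, 1) (row i of K equals u_i·v^T). A rank-one matrix u v^T satisfies K u = u (v·u) and kills the (3)-dimensional subspace v^⊥, so its characteristic polynomial is lambda^3 (lambda - v·u) with v·u = tr K = 1. Hence the eigenvalues of I - K are 1 (multiplicity 3) and 1 - (1) = 0, so det(I - K) = 0. (Direct check: I - K =
[[-2, 3, -2, -1],
 [-3, 4, -2, -1],
 [-3, 3, -1, -1],
 [3, -3, 2, 2]]
has determinant 0.) So 1 is an eigenvalue of K and (I - K) is not invertible. The finite-dimensional Fredholm alternative says: either (I - K) is invertible, or ker(I - K) ≠ {0} and then range(I - K) = ker((I - K)^*)^⊥, with dim ker(I - K) = dim ker((I - K)^*). We are in the second case, so we need both kernels. Kernel of I - K: (I - K) u = u - u (v·u) = u - u = 0, so ker(I - K) = span{u} = span{(1, 1, 1, -1)} (it is exactly 1-dimensional because rank(I - K) = 3). Kernel of the adjoint: K is real, so (I - K)^* = I - K^T = I - v u^T, and (I - v u^T) v = v - v (u·v) = 0; hence ker((I - K)^*) = span{v} = span{(3, -3, 2, 1)}. Therefore (I - K) x = y is solvable iff <y, v> = 0, i.e. iff 3y_1 - 3y_2 + 2y_3 + y_4 = 0. When this holds, K y = u (v·y) = 0, so (I - K) y = y and x = y is a particular solution; the full solution set is the line x = y + c·u = y + c·(1, 1, 1, -1), c ∈ C.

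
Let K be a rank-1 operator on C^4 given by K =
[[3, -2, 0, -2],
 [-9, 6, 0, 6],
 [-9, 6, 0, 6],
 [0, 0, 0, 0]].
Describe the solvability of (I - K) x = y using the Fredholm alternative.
(I - K) is invertible (det(I - K) = -8 ≠ 0), so for every y in C^4 the equation (I - K) x = y has a unique solution.

K has rank 1, so it is an outer product K = u v^T: every row of K is a multiple of one row vector. Reading off the entries, u = (-1, 3, 3, 0) and v = (-3, 2, 0, 2) (row i of K equals u_i·v^T). A rank-one matrix u v^T satisfies K u = u (v·u) and kills the (3)-dimensional subspace v^⊥, so its characteristic polynomial is lambda^3 (lambda - v·u) with v·u = tr K = 9. Hence the eigenvalues of I - K are 1 (multiplicity 3) and 1 - (9) = -8, so det(I - K) = -8. (Direct check: I - K =
[[-2, 2, 0, 2],
 [9, -5, 0, -6],
 [9, -6, 1, -6],
 [0, 0, 0, 1]]
has determinant -8.) The finite-dimensional Fredholm alternative says: either (I - K) is invertible, or ker(I - K) ≠ {0} and then range(I - K) = ker((I - K)^*)^⊥, with dim ker(I - K) = dim ker((I - K)^*). Since det(I - K) ≠ 0, 1 is not an eigenvalue of K and ker(I - K) = {0}, so we are in the first case: for every y there is a unique x = (I - K)^(-1) y. Explicitly, by the Sherman–Morrison formula, (I - u v^T)^(-1) = I + u v^T/(1 - v·u), i.e. (I - K)^(-1) = I + K/(-8).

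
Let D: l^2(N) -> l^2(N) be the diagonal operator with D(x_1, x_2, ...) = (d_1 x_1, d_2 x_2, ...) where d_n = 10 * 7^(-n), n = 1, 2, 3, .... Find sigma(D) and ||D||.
sigma(D) = {10 * 7^(-n) : n ≥ 1} ∪ {0}; ||D|| = 10/7

A bounded diagonal operator on l^2 with diagonal entries d_n has spectrum equal to the closure of {d_n : n ≥ 1}: every d_n is an eigenvalue (with eigenvector e_n), so {d_n} ⊂ sigma(D); the spectrum is closed, so its closure is too; and for lambda not in the closure, (D - lambda I) has bounded inverse (the diagonal entries 1/(d_n - lambda) are bounded). For our sequence d_n = 10 * 7^(-n), n = 1, 2, 3, ...:
  - {d_n} = {10 * 7^(-n) : n ≥ 1}; the only limit point is 0
  - closure = {10 * 7^(-n) : n ≥ 1} ∪ {0}
For the norm: a diagonal operator has ||D|| = sup_n |d_n|. Here d_n = 10 * 7^(-n) is positive and decreasing, so sup_n |d_n| = d_1 = 10/7. So ||D|| = 10/7.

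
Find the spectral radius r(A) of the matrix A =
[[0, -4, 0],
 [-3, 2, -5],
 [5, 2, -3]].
r(A) ≈ 5.3164

The eigenvalues of A are the roots of its characteristic polynomial. With M = A (coefficients from the trace, the sum of principal 2x2 minors, and det A):
  p(λ) = det(λ I - M) = λ^3 + λ^2 - 8λ - 136.
No integer candidate from the rational root theorem (±divisors of 136) is a root, so the roots are irrational. The cubic discriminant is Δ = -477152 < 0, so there is one real root and a complex-conjugate pair. p(5) = -26 and p(6) = 68 have opposite signs, so a root lies in (5, 6); Newton's method refines it to λ ≈ 5.3164. Dividing out (λ - (5.3164)) leaves approximately λ^2 + 6.3164λ + 25.581. For λ^2 + 6.3164λ + 25.581 the discriminant is -62.4266. It is negative, so the remaining roots are the complex-conjugate pair λ ≈ -3.1582 ± 3.9505i. Their product equals the constant term, so |λ|^2 ≈ 25.581 and |λ| ≈ 5.0578.
Thus the eigenvalues (to 4 decimals) are 5.3164 (modulus 5.3164); -3.1582 ± 3.9505i (modulus 5.0578). The spectral radius is the largest modulus: r(A) ≈ 5.3164. (Cross-check: r(A) ≤ ||A||_2 ≈ 6.7995; equality holds whenever A is normal, though it can also hold for some non-normal A.)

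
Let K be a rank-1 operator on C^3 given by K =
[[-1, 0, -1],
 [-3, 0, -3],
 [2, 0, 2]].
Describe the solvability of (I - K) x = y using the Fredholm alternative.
(I - K) is singular (det(I - K) = 0, i.e. 1 ∈ sigma(K)). (I - K) x = y is solvable iff y ⊥ ker((I - K)^*) = span{(-1, 0, -1)}, i.e. iff -y_1 - y_3 = 0. When solvable, the solutions are x = y + c·(1, 3, -2), c arbitrary (ker(I - K) = span{(1, 3, -2)}, dimension 1).

K has rank 1, so it is an outer product K = u v^T: every row of K is a multiple of one row vector. Reading off the entries, u = (1, 3, -2) and v = (-1, 0, -1) (row i of K equals u_i·v^T). A rank-one matrix u v^T satisfies K u = u (v·u) and kills the (2)-dimensional subspace v^⊥, so its characteristic polynomial is lambda^2 (lambda - v·u) with v·u = tr K = 1. Hence the eigenvalues of I - K are 1 (multiplicity 2) and 1 - (1) = 0, so det(I - K) = 0. (Direct check: I - K =
[[2, 0, 1],
 [3, 1, 3],
 [-2, 0, -1]]
has determinant 0.) So 1 is an eigenvalue of K and (I - K) is not invertible. The finite-dimensional Fredholm alternative says: either (I - K) is invertible, or ker(I - K) ≠ {0} and then range(I - K) = ker((I - K)^*)^⊥, with dim ker(I - K) = dim ker((I - K)^*). We are in the second case, so we need both kernels. Kernel of I - K: (I - K) u = u - u (v·u) = u - u = 0, so ker(I - K) = span{u} = span{(1, 3, -2)} (it is exactly 1-dimensional because rank(I - K) = 2). Kernel of the adjoint: K is real, so (I - K)^* = I - K^T = I - v u^T, and (I - v u^T) v = v - v (u·v) = 0; hence ker((I - K)^*) = span{v} = span{(-1, 0, -1)}. Therefore (I - K) x = y is solvable iff <y, v> = 0, i.e. iff -y_1 - y_3 = 0. When this holds, K y = u (v·y) = 0, so (I - K) y = y and x = y is a particular solution; the full solution set is the line x = y + c·u = y + c·(1, 3, -2), c ∈ C.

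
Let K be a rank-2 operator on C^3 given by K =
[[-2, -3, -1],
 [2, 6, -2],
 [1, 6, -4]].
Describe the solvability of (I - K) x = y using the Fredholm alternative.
(I - K) is invertible (det(I - K) = -8 ≠ 0), so for every y in C^3 the equation (I - K) x = y has a unique solution.

K has rank 2 and factors as K = U V^T = u1 v1^T + u2 v2^T with u1 = (0, -2, -3), v1 = (-1, -3, 1), u2 = (1, 0, 1), v2 = (-2, -3, -1) (multiplying out reproduces the displayed K). The nonzero eigenvalues of U V^T coincide with those of the 2 x 2 matrix G = V^T U = [[v1·u1, v1·u2], [v2·u1, v2·u2]] = [[3, 0], [9, -3]], and by the Sylvester determinant identity det(I_3 - U V^T) = det(I_2 - V^T U) = det([[-2, 0], [-9, 4]]) = (-2)(4) - (0)(-9) = -8. (Direct check: I - K =
[[3, 3, 1],
 [-2, -5, 2],
 [-1, -6, 5]]
has determinant -8.) The finite-dimensional Fredholm alternative says: either (I - K) is invertible, or ker(I - K) ≠ {0} and then range(I - K) = ker((I - K)^*)^⊥, with dim ker(I - K) = dim ker((I - K)^*). Since det(I - K) ≠ 0, 1 is not an eigenvalue of K and ker(I - K) = {0}, so we are in the first case: for every y there is a unique x = (I - K)^(-1) y. (Explicitly, by the Woodbury identity, (I - U V^T)^(-1) = I + U (I_2 - G)^(-1) V^T.)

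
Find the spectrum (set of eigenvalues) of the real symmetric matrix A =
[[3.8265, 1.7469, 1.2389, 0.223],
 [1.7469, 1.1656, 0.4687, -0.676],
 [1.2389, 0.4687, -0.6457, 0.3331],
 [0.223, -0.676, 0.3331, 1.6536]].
sigma(A) ≈ {-1, 0, 2, 5}

A is real symmetric, so its spectrum consists of real eigenvalues. Expanding the characteristic polynomial of the displayed matrix gives
  det(λ I - A) = p(λ) = λ^4 + (-6)λ^3 + (3)λ^2 + (10)λ + (0).
Solving p(λ) = 0 yields eigenvalues ≈ -1, 0, 2, 5. (A is shown rounded to 4 decimals, so these recover the underlying integer eigenvalues to within that precision.)
Verification: the trace of A = 6 equals the sum of eigenvalues 6, and det(A) ≈ 0.0000 matches the eigenvalue product 0.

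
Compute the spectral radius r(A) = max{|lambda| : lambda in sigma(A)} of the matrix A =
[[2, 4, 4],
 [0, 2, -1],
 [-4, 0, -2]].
r(A) ≈ 3.7761

The eigenvalues of A are the roots of its characteristic polynomial. With M = A (coefficients from the trace, the sum of principal 2x2 minors, and det A):
  p(λ) = det(λ I - M) = λ^3 - 2λ^2 + 12λ - 40.
No integer candidate from the rational root theorem (±divisors of 40) is a root, so the roots are irrational. The cubic discriminant is Δ = -33536 < 0, so there is one real root and a complex-conjugate pair. p(2) = -16 and p(3) = 5 have opposite signs, so a root lies in (2, 3); Newton's method refines it to λ ≈ 2.8053. Dividing out (λ - (2.8053)) leaves approximately λ^2 + 0.8053λ + 14.2589. For λ^2 + 0.8053λ + 14.2589 the discriminant is -56.3874. It is negative, so the remaining roots are the complex-conjugate pair λ ≈ -0.4026 ± 3.7546i. Their product equals the constant term, so |λ|^2 ≈ 14.2589 and |λ| ≈ 3.7761.
Thus the eigenvalues (to 4 decimals) are 2.8053 (modulus 2.8053); -0.4026 ± 3.7546i (modulus 3.7761). The spectral radius is the largest modulus: r(A) ≈ 3.7761. (Cross-check: r(A) ≤ ||A||_2 ≈ 6.7841; equality holds whenever A is normal, though it can also hold for some non-normal A.)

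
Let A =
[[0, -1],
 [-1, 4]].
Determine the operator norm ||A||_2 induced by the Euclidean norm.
||A||_2 = sqrt((18 + sqrt(320))/2) ≈ 4.2361 (= sqrt(largest eigenvalue of A^T A))

||A||_2 = sigma_max(A) = sqrt(lambda_max(A^T A)). Form the symmetric matrix M = A^T A =
[[1, -4],
 [-4, 17]].
Its characteristic polynomial (trace, determinant of M give the coefficients) is
  p(λ) = det(λ I - M) = λ^2 - 18λ + 1.
For λ^2 - 18λ + 1 the discriminant is 320. It is nonnegative but not a perfect square, so the roots are real and irrational: λ = (18 ± sqrt(320))/2 ≈ 17.9443, 0.0557.
So the eigenvalues of A^T A are ≈ 0.0557, 17.9443 (all ≥ 0, as they must be for A^T A). The largest is λ_max = (18 + sqrt(320))/2 ≈ 17.9443, hence ||A||_2 = sqrt(λ_max) = sqrt((18 + sqrt(320))/2) ≈ 4.2361.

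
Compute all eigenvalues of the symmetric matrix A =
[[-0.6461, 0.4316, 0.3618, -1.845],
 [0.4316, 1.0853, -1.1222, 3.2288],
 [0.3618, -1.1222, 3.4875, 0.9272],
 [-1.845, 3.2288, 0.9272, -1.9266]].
sigma(A) ≈ {-5, 0, 3, 4}

A is real symmetric, so its spectrum consists of real eigenvalues. Expanding the characteristic polynomial of the displayed matrix gives
  det(λ I - A) = p(λ) = λ^4 + (-2)λ^3 + (-23)λ^2 + (60.0015)λ + (0).
Solving p(λ) = 0 yields eigenvalues ≈ -5, 0, 3, 4. (A is shown rounded to 4 decimals, so these recover the underlying integer eigenvalues to within that precision.)
Verification: the trace of A = 2 equals the sum of eigenvalues 2, and det(A) ≈ 0.0003 matches the eigenvalue product 0.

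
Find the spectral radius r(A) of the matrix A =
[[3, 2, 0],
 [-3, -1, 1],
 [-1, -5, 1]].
r(A) = sqrt(8) ≈ 2.8284

The eigenvalues of A are the roots of its characteristic polynomial. With M = A (coefficients from the trace, the sum of principal 2x2 minors, and det A):
  p(λ) = det(λ I - M) = λ^3 - 3λ^2 + 10λ - 16.
By the rational root theorem any rational root is an integer divisor of 16. Testing λ = 2: p(2) = 8 - 12 + 20 - 16 = 0, so λ = 2 is a root. Dividing out (λ - 2) leaves p(λ) = (λ - 2)(λ^2 - λ + 8). For λ^2 - λ + 8 the discriminant is -31. It is negative, so the roots are the complex-conjugate pair λ = 1/2 ± (sqrt(31)/2) i ≈ 0.5 ± 2.7839i. For a conjugate pair the product of the roots equals the constant term, so |λ|^2 = 8 and |λ| = sqrt(8) ≈ 2.8284.
Thus the eigenvalues (to 4 decimals) are 0.5 ± 2.7839i (modulus 2.8284); 2 (modulus 2). The spectral radius is the largest modulus: r(A) = sqrt(8) ≈ 2.8284. (Cross-check: r(A) ≤ ||A||_2 ≈ 6.3937; equality holds whenever A is normal, though it can also hold for some non-normal A.)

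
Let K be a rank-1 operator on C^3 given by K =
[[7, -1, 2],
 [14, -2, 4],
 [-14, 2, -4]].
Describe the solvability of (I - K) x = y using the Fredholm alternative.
(I - K) is singular (det(I - K) = 0, i.e. 1 ∈ sigma(K)). (I - K) x = y is solvable iff y ⊥ ker((I - K)^*) = span{(7, -1, 2)}, i.e. iff 7y_1 - y_2 + 2y_3 = 0. When solvable, the solutions are x = y + c·(1, 2, -2), c arbitrary (ker(I - K) = span{(1, 2, -2)}, dimension 1).

K has rank 1, so it is an outer product K = u v^T: every row of K is a multiple of one row vector. Reading off the entries, u = (1, 2, -2) and v = (7, -1, 2) (row i of K equals u_i·v^T). A rank-one matrix u v^T satisfies K u = u (v·u) and kills the (2)-dimensional subspace v^⊥, so its characteristic polynomial is lambda^2 (lambda - v·u) with v·u = tr K = 1. Hence the eigenvalues of I - K are 1 (multiplicity 2) and 1 - (1) = 0, so det(I - K) = 0. (Direct check: I - K =
[[-6, 1, -2],
 [-14, 3, -4],
 [14, -2, 5]]
has determinant 0.) So 1 is an eigenvalue of K and (I - K) is not invertible. The finite-dimensional Fredholm alternative says: either (I - K) is invertible, or ker(I - K) ≠ {0} and then range(I - K) = ker((I - K)^*)^⊥, with dim ker(I - K) = dim ker((I - K)^*). We are in the second case, so we need both kernels. Kernel of I - K: (I - K) u = u - u (v·u) = u - u = 0, so ker(I - K) = span{u} = span{(1, 2, -2)} (it is exactly 1-dimensional because rank(I - K) = 2). Kernel of the adjoint: K is real, so (I - K)^* = I - K^T = I - v u^T, and (I - v u^T) v = v - v (u·v) = 0; hence ker((I - K)^*) = span{v} = span{(7, -1, 2)}. Therefore (I - K) x = y is solvable iff <y, v> = 0, i.e. iff 7y_1 - y_2 + 2y_3 = 0. When this holds, K y = u (v·y) = 0, so (I - K) y = y and x = y is a particular solution; the full solution set is the line x = y + c·u = y + c·(1, 2, -2), c ∈ C.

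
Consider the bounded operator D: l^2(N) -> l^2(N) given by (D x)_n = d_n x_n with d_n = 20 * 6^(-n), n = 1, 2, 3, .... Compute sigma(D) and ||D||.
sigma(D) = {20 * 6^(-n) : n ≥ 1} ∪ {0}; ||D|| = 10/3

A bounded diagonal operator on l^2 with diagonal entries d_n has spectrum equal to the closure of {d_n : n ≥ 1}: every d_n is an eigenvalue (with eigenvector e_n), so {d_n} ⊂ sigma(D); the spectrum is closed, so its closure is too; and for lambda not in the closure, (D - lambda I) has bounded inverse (the diagonal entries 1/(d_n - lambda) are bounded). For our sequence d_n = 20 * 6^(-n), n = 1, 2, 3, ...:
  - {d_n} = {20 * 6^(-n) : n ≥ 1}; the only limit point is 0
  - closure = {20 * 6^(-n) : n ≥ 1} ∪ {0}
For the norm: a diagonal operator has ||D|| = sup_n |d_n|. Here d_n = 20 * 6^(-n) is positive and decreasing, so sup_n |d_n| = d_1 = 20/6 = 10/3. So ||D|| = 10/3.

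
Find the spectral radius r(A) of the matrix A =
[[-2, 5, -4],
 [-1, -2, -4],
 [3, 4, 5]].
r(A) ≈ 4.9353

The eigenvalues of A are the roots of its characteristic polynomial. With M = A (coefficients from the trace, the sum of principal 2x2 minors, and det A):
  p(λ) = det(λ I - M) = λ^3 - λ^2 + 17λ + 55.
No integer candidate from the rational root theorem (±divisors of 55) is a root, so the roots are irrational. The cubic discriminant is Δ = -117648 < 0, so there is one real root and a complex-conjugate pair. p(-3) = -32 and p(-2) = 9 have opposite signs, so a root lies in (-3, -2); Newton's method refines it to λ ≈ -2.2581. Dividing out (λ - (-2.2581)) leaves approximately λ^2 - 3.2581λ + 24.357. For λ^2 - 3.2581λ + 24.357 the discriminant is -86.8129. It is negative, so the remaining roots are the complex-conjugate pair λ ≈ 1.629 ± 4.6587i. Their product equals the constant term, so |λ|^2 ≈ 24.357 and |λ| ≈ 4.9353.
Thus the eigenvalues (to 4 decimals) are -2.2581 (modulus 2.2581); 1.629 ± 4.6587i (modulus 4.9353). The spectral radius is the largest modulus: r(A) ≈ 4.9353. (Cross-check: r(A) ≤ ||A||_2 ≈ 8.5372; equality holds whenever A is normal, though it can also hold for some non-normal A.)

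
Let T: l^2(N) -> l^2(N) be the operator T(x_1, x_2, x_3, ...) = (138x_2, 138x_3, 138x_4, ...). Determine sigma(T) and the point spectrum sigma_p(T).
sigma(T) = closed disk {z in C : |z| ≤ 138}; sigma_p(T) = open disk {z in C : |z| < 138}

Note T = 138·V where V is the unit left shift (V x)_k = x_{k+1}; so sigma(T) = 138·sigma(V) and ||T|| = 138||V||. ||T x||^2 = 19044sum_{k≥2} |x_k|^2 ≤ 19044||x||^2, with equality on {x : x_1 = 0}, so ||T|| = 138. For any lambda with |lambda| < 138, set r = lambda/138 (|r| < 1); the vector x = (1, r, r^2, ...) is in l^2 and satisfies T x = 138(r, r^2, ...) = lambda x, so lambda is an eigenvalue. On the boundary |lambda| = 138 the geometric series diverges, so no l^2 eigenvector exists, but these lambda lie in the approximate point spectrum. Hence sigma(T) is the closed disk of radius 138 and sigma_p(T) is the open disk.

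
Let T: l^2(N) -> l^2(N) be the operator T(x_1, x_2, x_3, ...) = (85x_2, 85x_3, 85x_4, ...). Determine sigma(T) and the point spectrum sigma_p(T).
sigma(T) = closed disk {z in C : |z| ≤ 85}; sigma_p(T) = open disk {z in C : |z| < 85}

Note T = 85·V where V is the unit left shift (V x)_k = x_{k+1}; so sigma(T) = 85·sigma(V) and ||T|| = 85||V||. ||T x||^2 = 7225sum_{k≥2} |x_k|^2 ≤ 7225||x||^2, with equality on {x : x_1 = 0}, so ||T|| = 85. For any lambda with |lambda| < 85, set r = lambda/85 (|r| < 1); the vector x = (1, r, r^2, ...) is in l^2 and satisfies T x = 85(r, r^2, ...) = lambda x, so lambda is an eigenvalue. On the boundary |lambda| = 85 the geometric series diverges, so no l^2 eigenvector exists, but these lambda lie in the approximate point spectrum. Hence sigma(T) is the closed disk of radius 85 and sigma_p(T) is the open disk.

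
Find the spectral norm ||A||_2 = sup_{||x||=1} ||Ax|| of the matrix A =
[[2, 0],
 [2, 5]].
||A||_2 = sqrt((33 + sqrt(689))/2) ≈ 5.4428 (= sqrt(largest eigenvalue of A^T A))

||A||_2 = sigma_max(A) = sqrt(lambda_max(A^T A)). Form the symmetric matrix M = A^T A =
[[8, 10],
 [10, 25]].
Its characteristic polynomial (trace, determinant of M give the coefficients) is
  p(λ) = det(λ I - M) = λ^2 - 33λ + 100.
For λ^2 - 33λ + 100 the discriminant is 689. It is nonnegative but not a perfect square, so the roots are real and irrational: λ = (33 ± sqrt(689))/2 ≈ 29.6244, 3.3756.
So the eigenvalues of A^T A are ≈ 3.3756, 29.6244 (all ≥ 0, as they must be for A^T A). The largest is λ_max = (33 + sqrt(689))/2 ≈ 29.6244, hence ||A||_2 = sqrt(λ_max) = sqrt((33 + sqrt(689))/2) ≈ 5.4428.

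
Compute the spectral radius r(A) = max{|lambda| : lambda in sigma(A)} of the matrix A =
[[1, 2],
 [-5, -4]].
r(A) = sqrt(6) ≈ 2.4495

The eigenvalues of A are the roots of its characteristic polynomial. With M = A (coefficients from the trace and determinant):
  p(λ) = det(λ I - M) = λ^2 + 3λ + 6.
For λ^2 + 3λ + 6 the discriminant is -15. It is negative, so the roots are the complex-conjugate pair λ = -3/2 ± (sqrt(15)/2) i ≈ -1.5 ± 1.9365i. For a conjugate pair the product of the roots equals the constant term, so |λ|^2 = 6 and |λ| = sqrt(6) ≈ 2.4495.
Thus the eigenvalues (to 4 decimals) are -1.5 ± 1.9365i (modulus 2.4495). The spectral radius is the largest modulus: r(A) = sqrt(6) ≈ 2.4495. (Cross-check: r(A) ≤ ||A||_2 ≈ 6.7234; equality holds whenever A is normal, though it can also hold for some non-normal A.)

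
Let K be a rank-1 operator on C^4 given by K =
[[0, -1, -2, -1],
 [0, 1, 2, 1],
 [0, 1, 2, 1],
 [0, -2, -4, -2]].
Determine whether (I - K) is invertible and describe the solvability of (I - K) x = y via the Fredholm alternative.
(I - K) is singular (det(I - K) = 0, i.e. 1 ∈ sigma(K)). (I - K) x = y is solvable iff y ⊥ ker((I - K)^*) = span{(0, -1, -2, -1)}, i.e. iff -y_2 - 2y_3 - y_4 = 0. When solvable, the solutions are x = y + c·(1, -1, -1, 2), c arbitrary (ker(I - K) = span{(1, -1, -1, 2)}, dimension 1).

K has rank 1, so it is an outer product K = u v^T: every row of K is a multiple of one row vector. Reading off the entries, u = (1, -1, -1, 2) and v = (0, -1, -2, -1) (row i of K equals u_i·v^T). A rank-one matrix u v^T satisfies K u = u (v·u) and kills the (3)-dimensional subspace v^⊥, so its characteristic polynomial is lambda^3 (lambda - v·u) with v·u = tr K = 1. Hence the eigenvalues of I - K are 1 (multiplicity 3) and 1 - (1) = 0, so det(I - K) = 0. (Direct check: I - K =
[[1, 1, 2, 1],
 [0, 0, -2, -1],
 [0, -1, -1, -1],
 [0, 2, 4, 3]]
has determinant 0.) So 1 is an eigenvalue of K and (I - K) is not invertible. The finite-dimensional Fredholm alternative says: either (I - K) is invertible, or ker(I - K) ≠ {0} and then range(I - K) = ker((I - K)^*)^⊥, with dim ker(I - K) = dim ker((I - K)^*). We are in the second case, so we need both kernels. Kernel of I - K: (I - K) u = u - u (v·u) = u - u = 0, so ker(I - K) = span{u} = span{(1, -1, -1, 2)} (it is exactly 1-dimensional because rank(I - K) = 3). Kernel of the adjoint: K is real, so (I - K)^* = I - K^T = I - v u^T, and (I - v u^T) v = v - v (u·v) = 0; hence ker((I - K)^*) = span{v} = span{(0, -1, -2, -1)}. Therefore (I - K) x = y is solvable iff <y, v> = 0, i.e. iff -y_2 - 2y_3 - y_4 = 0. When this holds, K y = u (v·y) = 0, so (I - K) y = y and x = y is a particular solution; the full solution set is the line x = y + c·u = y + c·(1, -1, -1, 2), c ∈ C.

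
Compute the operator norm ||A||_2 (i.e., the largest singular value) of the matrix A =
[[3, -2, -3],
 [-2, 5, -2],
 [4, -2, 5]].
||A||_2 ≈ 8.29 (= sqrt(largest eigenvalue of A^T A))

||A||_2 = sigma_max(A) = sqrt(lambda_max(A^T A)). Form the symmetric matrix M = A^T A =
[[29, -24, 15],
 [-24, 33, -14],
 [15, -14, 38]].
Its characteristic polynomial (trace, sum of principal 2x2 minors, determinant of M give the coefficients) is
  p(λ) = det(λ I - M) = λ^3 - 100λ^2 + 2316λ - 11449.
No integer candidate from the rational root theorem (±divisors of 11449) is a root, so the roots are irrational. The cubic discriminant is Δ = 2341239989 > 0, so there are three distinct real roots. p(6) = -937 and p(7) = 206 have opposite signs, so a root lies in (6, 7); Newton's method refines it to λ ≈ 6.8089. p(24) = 359 and p(25) = -424 have opposite signs, so a root lies in (24, 25); Newton's method refines it to λ ≈ 24.4669. p(68) = -1929 and p(69) = 764 have opposite signs, so a root lies in (68, 69); Newton's method refines it to λ ≈ 68.7241. Check (Vieta): the three roots sum to 100, matching tr M = 100.
So the eigenvalues of A^T A are ≈ 6.8089, 24.4669, 68.7241 (all ≥ 0, as they must be for A^T A). The largest is λ_max ≈ 68.7241, hence ||A||_2 = sqrt(λ_max) ≈ 8.29.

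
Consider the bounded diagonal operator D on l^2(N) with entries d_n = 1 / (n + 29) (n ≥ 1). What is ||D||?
||D|| = 1/30 (attained at n = 1)

For D diagonal, ||D|| = sup_n |d_n| = sup_n 1/(n + 29). This is positive and strictly decreasing in n, so the supremum is attained at n = 1: d_1 = 1/(1 + 29) = 1/30. Hence ||D|| = 1/30.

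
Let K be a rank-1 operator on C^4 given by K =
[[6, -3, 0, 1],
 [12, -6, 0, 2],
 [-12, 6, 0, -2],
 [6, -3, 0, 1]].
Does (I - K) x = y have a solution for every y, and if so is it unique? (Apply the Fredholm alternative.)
(I - K) is singular (det(I - K) = 0, i.e. 1 ∈ sigma(K)). (I - K) x = y is solvable iff y ⊥ ker((I - K)^*) = span{(6, -3, 0, 1)}, i.e. iff 6y_1 - 3y_2 + y_4 = 0. When solvable, the solutions are x = y + c·(1, 2, -2, 1), c arbitrary (ker(I - K) = span{(1, 2, -2, 1)}, dimension 1).

K has rank 1, so it is an outer product K = u v^T: every row of K is a multiple of one row vector. Reading off the entries, u = (1, 2, -2, 1) and v = (6, -3, 0, 1) (row i of K equals u_i·v^T). A rank-one matrix u v^T satisfies K u = u (v·u) and kills the (3)-dimensional subspace v^⊥, so its characteristic polynomial is lambda^3 (lambda - v·u) with v·u = tr K = 1. Hence the eigenvalues of I - K are 1 (multiplicity 3) and 1 - (1) = 0, so det(I - K) = 0. (Direct check: I - K =
[[-5, 3, 0, -1],
 [-12, 7, 0, -2],
 [12, -6, 1, 2],
 [-6, 3, 0, 0]]
has determinant 0.) So 1 is an eigenvalue of K and (I - K) is not invertible. The finite-dimensional Fredholm alternative says: either (I - K) is invertible, or ker(I - K) ≠ {0} and then range(I - K) = ker((I - K)^*)^⊥, with dim ker(I - K) = dim ker((I - K)^*). We are in the second case, so we need both kernels. Kernel of I - K: (I - K) u = u - u (v·u) = u - u = 0, so ker(I - K) = span{u} = span{(1, 2, -2, 1)} (it is exactly 1-dimensional because rank(I - K) = 3). Kernel of the adjoint: K is real, so (I - K)^* = I - K^T = I - v u^T, and (I - v u^T) v = v - v (u·v) = 0; hence ker((I - K)^*) = span{v} = span{(6, -3, 0, 1)}. Therefore (I - K) x = y is solvable iff <y, v> = 0, i.e. iff 6y_1 - 3y_2 + y_4 = 0. When this holds, K y = u (v·y) = 0, so (I - K) y = y and x = y is a particular solution; the full solution set is the line x = y + c·u = y + c·(1, 2, -2, 1), c ∈ C.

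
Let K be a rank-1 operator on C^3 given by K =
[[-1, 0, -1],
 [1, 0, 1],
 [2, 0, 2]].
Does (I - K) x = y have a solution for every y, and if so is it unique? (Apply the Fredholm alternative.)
(I - K) is singular (det(I - K) = 0, i.e. 1 ∈ sigma(K)). (I - K) x = y is solvable iff y ⊥ ker((I - K)^*) = span{(-1, 0, -1)}, i.e. iff -y_1 - y_3 = 0. When solvable, the solutions are x = y + c·(1, -1, -2), c arbitrary (ker(I - K) = span{(1, -1, -2)}, dimension 1).

K has rank 1, so it is an outer product K = u v^T: every row of K is a multiple of one row vector. Reading off the entries, u = (1, -1, -2) and v = (-1, 0, -1) (row i of K equals u_i·v^T). A rank-one matrix u v^T satisfies K u = u (v·u) and kills the (2)-dimensional subspace v^⊥, so its characteristic polynomial is lambda^2 (lambda - v·u) with v·u = tr K = 1. Hence the eigenvalues of I - K are 1 (multiplicity 2) and 1 - (1) = 0, so det(I - K) = 0. (Direct check: I - K =
[[2, 0, 1],
 [-1, 1, -1],
 [-2, 0, -1]]
has determinant 0.) So 1 is an eigenvalue of K and (I - K) is not invertible. The finite-dimensional Fredholm alternative says: either (I - K) is invertible, or ker(I - K) ≠ {0} and then range(I - K) = ker((I - K)^*)^⊥, with dim ker(I - K) = dim ker((I - K)^*). We are in the second case, so we need both kernels. Kernel of I - K: (I - K) u = u - u (v·u) = u - u = 0, so ker(I - K) = span{u} = span{(1, -1, -2)} (it is exactly 1-dimensional because rank(I - K) = 2). Kernel of the adjoint: K is real, so (I - K)^* = I - K^T = I - v u^T, and (I - v u^T) v = v - v (u·v) = 0; hence ker((I - K)^*) = span{v} = span{(-1, 0, -1)}. Therefore (I - K) x = y is solvable iff <y, v> = 0, i.e. iff -y_1 - y_3 = 0. When this holds, K y = u (v·y) = 0, so (I - K) y = y and x = y is a particular solution; the full solution set is the line x = y + c·u = y + c·(1, -1, -2), c ∈ C.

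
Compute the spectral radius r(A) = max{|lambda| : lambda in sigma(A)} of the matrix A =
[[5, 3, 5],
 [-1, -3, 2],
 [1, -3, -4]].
r(A) ≈ 5.409

The eigenvalues of A are the roots of its characteristic polynomial. With M = A (coefficients from the trace, the sum of principal 2x2 minors, and det A):
  p(λ) = det(λ I - M) = λ^3 + 2λ^2 - 19λ - 114.
No integer candidate from the rational root theorem (±divisors of 114) is a root, so the roots are irrational. The cubic discriminant is Δ = -240388 < 0, so there is one real root and a complex-conjugate pair. p(5) = -34 and p(6) = 60 have opposite signs, so a root lies in (5, 6); Newton's method refines it to λ ≈ 5.409. Dividing out (λ - (5.409)) leaves approximately λ^2 + 7.409λ + 21.0758. For λ^2 + 7.409λ + 21.0758 the discriminant is -29.4094. It is negative, so the remaining roots are the complex-conjugate pair λ ≈ -3.7045 ± 2.7115i. Their product equals the constant term, so |λ|^2 ≈ 21.0758 and |λ| ≈ 4.5908.
Thus the eigenvalues (to 4 decimals) are 5.409 (modulus 5.409); -3.7045 ± 2.7115i (modulus 4.5908). The spectral radius is the largest modulus: r(A) ≈ 5.409. (Cross-check: r(A) ≤ ||A||_2 ≈ 8.4759; equality holds whenever A is normal, though it can also hold for some non-normal A.)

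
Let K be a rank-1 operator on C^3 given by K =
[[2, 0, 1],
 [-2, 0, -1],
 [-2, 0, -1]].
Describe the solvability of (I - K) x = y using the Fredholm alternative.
(I - K) is singular (det(I - K) = 0, i.e. 1 ∈ sigma(K)). (I - K) x = y is solvable iff y ⊥ ker((I - K)^*) = span{(2, 0, 1)}, i.e. iff 2y_1 + y_3 = 0. When solvable, the solutions are x = y + c·(1, -1, -1), c arbitrary (ker(I - K) = span{(1, -1, -1)}, dimension 1).

K has rank 1, so it is an outer product K = u v^T: every row of K is a multiple of one row vector. Reading off the entries, u = (1, -1, -1) and v = (2, 0, 1) (row i of K equals u_i·v^T). A rank-one matrix u v^T satisfies K u = u (v·u) and kills the (2)-dimensional subspace v^⊥, so its characteristic polynomial is lambda^2 (lambda - v·u) with v·u = tr K = 1. Hence the eigenvalues of I - K are 1 (multiplicity 2) and 1 - (1) = 0, so det(I - K) = 0. (Direct check: I - K =
[[-1, 0, -1],
 [2, 1, 1],
 [2, 0, 2]]
has determinant 0.) So 1 is an eigenvalue of K and (I - K) is not invertible. The finite-dimensional Fredholm alternative says: either (I - K) is invertible, or ker(I - K) ≠ {0} and then range(I - K) = ker((I - K)^*)^⊥, with dim ker(I - K) = dim ker((I - K)^*). We are in the second case, so we need both kernels. Kernel of I - K: (I - K) u = u - u (v·u) = u - u = 0, so ker(I - K) = span{u} = span{(1, -1, -1)} (it is exactly 1-dimensional because rank(I - K) = 2). Kernel of the adjoint: K is real, so (I - K)^* = I - K^T = I - v u^T, and (I - v u^T) v = v - v (u·v) = 0; hence ker((I - K)^*) = span{v} = span{(2, 0, 1)}. Therefore (I - K) x = y is solvable iff <y, v> = 0, i.e. iff 2y_1 + y_3 = 0. When this holds, K y = u (v·y) = 0, so (I - K) y = y and x = y is a particular solution; the full solution set is the line x = y + c·u = y + c·(1, -1, -1), c ∈ C.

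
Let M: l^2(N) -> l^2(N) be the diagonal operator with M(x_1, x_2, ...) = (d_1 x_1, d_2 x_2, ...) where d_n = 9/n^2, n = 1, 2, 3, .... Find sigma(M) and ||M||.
sigma(M) = {9/n^2 : n ≥ 1} ∪ {0}; ||M|| = 9

A bounded diagonal operator on l^2 with diagonal entries d_n has spectrum equal to the closure of {d_n : n ≥ 1}: every d_n is an eigenvalue (with eigenvector e_n), so {d_n} ⊂ sigma(M); the spectrum is closed, so its closure is too; and for lambda not in the closure, (M - lambda I) has bounded inverse (the diagonal entries 1/(d_n - lambda) are bounded). For our sequence d_n = 9/n^2, n = 1, 2, 3, ...:
  - {d_n} = {9/n^2 : n ≥ 1}; the only limit point is 0
  - closure = {9/n^2 : n ≥ 1} ∪ {0}
For the norm: a diagonal operator has ||M|| = sup_n |d_n|. Here d_n = 9/n^2 is positive and decreasing, so sup_n |d_n| = d_1 = 9. So ||M|| = 9.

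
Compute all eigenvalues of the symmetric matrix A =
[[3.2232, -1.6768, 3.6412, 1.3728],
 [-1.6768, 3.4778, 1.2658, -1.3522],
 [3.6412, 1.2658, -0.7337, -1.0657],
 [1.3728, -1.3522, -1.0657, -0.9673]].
sigma(A) ≈ {-4, -1, 4, 6}

A is real symmetric, so its spectrum consists of real eigenvalues. Expanding the characteristic polynomial of the displayed matrix gives
  det(λ I - A) = p(λ) = λ^4 + (-5)λ^3 + (-22)λ^2 + (80)λ + (96.0021).
Solving p(λ) = 0 yields eigenvalues ≈ -4, -1, 4, 6. (A is shown rounded to 4 decimals, so these recover the underlying integer eigenvalues to within that precision.)
Verification: the trace of A = 5 equals the sum of eigenvalues 5, and det(A) ≈ 96.0021 matches the eigenvalue product 96.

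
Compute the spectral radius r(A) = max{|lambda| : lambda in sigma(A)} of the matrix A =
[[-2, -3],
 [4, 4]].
r(A) = 2

The eigenvalues of A are the roots of its characteristic polynomial. With M = A (coefficients from the trace and determinant):
  p(λ) = det(λ I - M) = λ^2 - 2λ + 4.
For λ^2 - 2λ + 4 the discriminant is -12. It is negative, so the roots are the complex-conjugate pair λ = 1 ± (sqrt(12)/2) i ≈ 1 ± 1.7321i. For a conjugate pair the product of the roots equals the constant term, so |λ|^2 = 4 and |λ| = sqrt(4) = 2.
Thus the eigenvalues (to 4 decimals) are 1 ± 1.7321i (modulus 2). The spectral radius is the largest modulus: r(A) = 2. (Cross-check: r(A) ≤ ||A||_2 ≈ 6.6814; equality holds whenever A is normal, though it can also hold for some non-normal A.)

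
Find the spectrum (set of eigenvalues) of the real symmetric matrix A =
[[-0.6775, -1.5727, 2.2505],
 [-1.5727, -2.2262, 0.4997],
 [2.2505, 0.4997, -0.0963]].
sigma(A) ≈ {-4, -1, 2}

A is real symmetric, so its spectrum consists of real eigenvalues. Expanding the characteristic polynomial of the displayed matrix gives
  det(λ I - A) = p(λ) = λ^3 + (3)λ^2 + (-6)λ + (-8).
Solving p(λ) = 0 yields eigenvalues ≈ -4, -1, 2. (A is shown rounded to 4 decimals, so these recover the underlying integer eigenvalues to within that precision.)
Verification: the trace of A = -3 equals the sum of eigenvalues -3, and det(A) ≈ 8.0000 matches the eigenvalue product 8.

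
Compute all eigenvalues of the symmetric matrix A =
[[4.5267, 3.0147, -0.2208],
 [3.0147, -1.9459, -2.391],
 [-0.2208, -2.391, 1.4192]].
sigma(A) ≈ {-4, 2, 6}

A is real symmetric, so its spectrum consists of real eigenvalues. Expanding the characteristic polynomial of the displayed matrix gives
  det(λ I - A) = p(λ) = λ^3 + (-4)λ^2 + (-20)λ + (48).
Solving p(λ) = 0 yields eigenvalues ≈ -4, 2, 6. (A is shown rounded to 4 decimals, so these recover the underlying integer eigenvalues to within that precision.)
Verification: the trace of A = 4 equals the sum of eigenvalues 4, and det(A) ≈ -47.9999 matches the eigenvalue product -48.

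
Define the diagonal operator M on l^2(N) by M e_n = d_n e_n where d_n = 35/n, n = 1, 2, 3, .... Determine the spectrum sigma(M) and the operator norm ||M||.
sigma(M) = {35/n : n ≥ 1} ∪ {0}; ||M|| = 35

A bounded diagonal operator on l^2 with diagonal entries d_n has spectrum equal to the closure of {d_n : n ≥ 1}: every d_n is an eigenvalue (with eigenvector e_n), so {d_n} ⊂ sigma(M); the spectrum is closed, so its closure is too; and for lambda not in the closure, (M - lambda I) has bounded inverse (the diagonal entries 1/(d_n - lambda) are bounded). For our sequence d_n = 35/n, n = 1, 2, 3, ...:
  - {d_n} = {35/n : n ≥ 1}; the only limit point is 0
  - closure = {35/n : n ≥ 1} ∪ {0}
For the norm: a diagonal operator has ||M|| = sup_n |d_n|. Here d_n = 35/n is positive and decreasing, so sup_n |d_n| = d_1 = 35. So ||M|| = 35.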